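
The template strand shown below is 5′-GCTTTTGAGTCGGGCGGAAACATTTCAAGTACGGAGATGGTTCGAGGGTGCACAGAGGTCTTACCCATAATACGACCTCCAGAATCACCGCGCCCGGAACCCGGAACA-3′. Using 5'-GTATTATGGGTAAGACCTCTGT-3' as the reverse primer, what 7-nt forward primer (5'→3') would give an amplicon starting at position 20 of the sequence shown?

5'-ACATTTC-3'

The reverse primer's reverse complement ACAGAGGTCTTACCCATAATAC matches the template at positions 52–73; the product starts at position 20.
The forward primer is identical to the top strand over positions 20–26: ACATTTC.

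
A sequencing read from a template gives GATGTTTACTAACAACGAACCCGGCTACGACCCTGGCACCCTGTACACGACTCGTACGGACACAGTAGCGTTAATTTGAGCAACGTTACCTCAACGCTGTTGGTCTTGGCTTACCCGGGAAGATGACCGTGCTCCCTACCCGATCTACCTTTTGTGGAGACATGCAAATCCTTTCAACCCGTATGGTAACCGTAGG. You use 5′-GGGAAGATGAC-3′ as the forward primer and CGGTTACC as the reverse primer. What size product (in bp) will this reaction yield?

Forward primer GGGAAGATGAC is found on the top strand at positions 117–127.
The reverse primer's reverse complement is GGTAACCG, which matches the template at positions 185–192.
Product length = (reverse-primer end) − (forward-primer start) + 1 = 192 − 117 + 1 = 76 bp.

76 bp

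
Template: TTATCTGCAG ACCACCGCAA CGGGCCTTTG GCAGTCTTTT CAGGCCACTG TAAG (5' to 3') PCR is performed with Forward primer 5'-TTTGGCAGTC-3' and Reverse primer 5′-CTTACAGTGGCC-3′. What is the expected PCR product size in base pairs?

Scanning the template, TTTGGCAGTC occurs at positions 27–36; this primer anneals to the bottom strand there with its 3' end pointing downstream.
The reverse primer's reverse complement is GGCCACTGTAAG, which matches the template at positions 43–54.
Product length = (reverse-primer end) − (forward-primer start) + 1 = 54 − 27 + 1 = 28 bp.

28 bp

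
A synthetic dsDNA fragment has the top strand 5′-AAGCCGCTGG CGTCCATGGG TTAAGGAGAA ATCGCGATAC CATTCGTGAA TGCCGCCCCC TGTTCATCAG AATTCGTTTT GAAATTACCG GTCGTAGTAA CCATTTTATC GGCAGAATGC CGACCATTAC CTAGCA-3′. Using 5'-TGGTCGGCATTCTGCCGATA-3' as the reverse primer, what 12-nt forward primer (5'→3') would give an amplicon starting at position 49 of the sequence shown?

The reverse primer's reverse complement TATCGGCAGAATGCCGACCA matches the template at positions 107–126; the product starts at position 49.
The forward primer is identical to the top strand over positions 49–60: AATGCCGCCCCC.

5'-AATGCCGCCCCC-3'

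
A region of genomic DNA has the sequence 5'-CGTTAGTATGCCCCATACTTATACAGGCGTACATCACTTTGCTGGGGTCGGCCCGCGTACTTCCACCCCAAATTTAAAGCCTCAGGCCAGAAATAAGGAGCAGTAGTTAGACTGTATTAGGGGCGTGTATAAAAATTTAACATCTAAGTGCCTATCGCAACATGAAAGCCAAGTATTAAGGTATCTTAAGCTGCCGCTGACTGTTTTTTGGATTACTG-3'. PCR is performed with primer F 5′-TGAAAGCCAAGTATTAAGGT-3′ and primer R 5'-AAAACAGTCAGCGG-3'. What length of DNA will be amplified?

Scanning the template, TGAAAGCCAAGTATTAAGGT occurs at positions 163–182; this primer anneals to the bottom strand there with its 3' end pointing downstream.
Taking the reverse complement of AAAACAGTCAGCGG gives CCGCTGACTGTTTT, found at positions 194–207 on the template; the primer anneals here to the top strand with its 3' end pointing upstream.
Product length = (reverse-primer end) − (forward-primer start) + 1 = 207 − 163 + 1 = 45 bp.

45 bp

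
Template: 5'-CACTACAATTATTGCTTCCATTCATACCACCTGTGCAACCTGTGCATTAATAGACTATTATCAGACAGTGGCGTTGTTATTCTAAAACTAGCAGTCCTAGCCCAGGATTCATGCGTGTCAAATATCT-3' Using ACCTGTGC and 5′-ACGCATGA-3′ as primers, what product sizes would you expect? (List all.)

88 bp, 79 bp

The forward primer ACCTGTGC matches the top strand at positions 29–36, 38–45.
The reverse primer's reverse complement is TCATGCGT, matching at positions 109–116.
Each forward site pairs with the reverse site to give a product ending at position 116: sizes 88, 79 bp.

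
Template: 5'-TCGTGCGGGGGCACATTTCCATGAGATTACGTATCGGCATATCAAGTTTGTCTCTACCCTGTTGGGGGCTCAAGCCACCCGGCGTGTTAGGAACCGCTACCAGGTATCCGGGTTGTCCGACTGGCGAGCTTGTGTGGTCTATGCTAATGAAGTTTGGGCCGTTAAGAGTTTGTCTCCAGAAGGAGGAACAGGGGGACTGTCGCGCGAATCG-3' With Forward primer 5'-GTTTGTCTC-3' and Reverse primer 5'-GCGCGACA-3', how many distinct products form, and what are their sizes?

Two products: 160 bp, 38 bp

The forward primer GTTTGTCTC matches the top strand at positions 46–54, 168–176.
The reverse primer's reverse complement is TGTCGCGC, matching at positions 198–205.
Each forward site pairs with the reverse site to give a product ending at position 205: sizes 160, 38 bp.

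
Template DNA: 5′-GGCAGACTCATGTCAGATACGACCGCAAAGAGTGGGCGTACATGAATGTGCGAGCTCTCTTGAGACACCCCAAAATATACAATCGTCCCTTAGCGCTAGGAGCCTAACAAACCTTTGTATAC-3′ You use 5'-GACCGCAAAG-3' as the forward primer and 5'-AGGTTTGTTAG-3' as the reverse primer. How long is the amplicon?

Scanning the template, GACCGCAAAG occurs at positions 21–30; this primer anneals to the bottom strand there with its 3' end pointing downstream.
The reverse primer's reverse complement is CTAACAAACCT, which matches the template at positions 104–114.
The product runs from position 21 to position 114, so its length is 114 − 21 + 1 = 94 bp.

94 bp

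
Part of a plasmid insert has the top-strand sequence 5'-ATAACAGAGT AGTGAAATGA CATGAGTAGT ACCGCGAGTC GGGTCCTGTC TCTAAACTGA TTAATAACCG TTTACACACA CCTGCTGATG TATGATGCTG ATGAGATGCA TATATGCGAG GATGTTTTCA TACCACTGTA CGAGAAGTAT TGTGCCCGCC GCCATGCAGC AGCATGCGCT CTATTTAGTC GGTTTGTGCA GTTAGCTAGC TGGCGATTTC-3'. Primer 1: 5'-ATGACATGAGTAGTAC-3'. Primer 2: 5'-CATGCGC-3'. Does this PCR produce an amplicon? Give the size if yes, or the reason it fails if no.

Primer 1 (ATGACATGAGTAGTAC) matches the top strand at positions 17–32 (3' end points downstream).
Primer 2 (CATGCGC) also matches the top strand directly, at positions 173–179 — its reverse complement GCGCATG is not present.
Both primers anneal to the bottom strand with 3' ends pointing the same way, so neither can prime synthesis back toward the other.

No product — both primers anneal to the same strand and extend in the same direction.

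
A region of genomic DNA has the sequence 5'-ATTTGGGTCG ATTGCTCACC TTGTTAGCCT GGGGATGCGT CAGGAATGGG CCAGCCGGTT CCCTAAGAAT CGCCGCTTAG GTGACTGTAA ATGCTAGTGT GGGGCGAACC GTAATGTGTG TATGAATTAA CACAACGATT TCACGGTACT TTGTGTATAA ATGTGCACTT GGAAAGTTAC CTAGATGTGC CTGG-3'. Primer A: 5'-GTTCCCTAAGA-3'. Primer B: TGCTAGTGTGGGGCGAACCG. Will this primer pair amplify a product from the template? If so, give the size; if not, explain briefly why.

No product — both primers anneal to the same strand and extend in the same direction.

Primer A (GTTCCCTAAGA) matches the top strand at positions 58–68 (3' end points downstream).
Primer B (TGCTAGTGTGGGGCGAACCG) also matches the top strand directly, at positions 92–111 — its reverse complement CGGTTCGCCCCACACTAGCA is not present.
Both primers anneal to the bottom strand with 3' ends pointing the same way, so neither can prime synthesis back toward the other.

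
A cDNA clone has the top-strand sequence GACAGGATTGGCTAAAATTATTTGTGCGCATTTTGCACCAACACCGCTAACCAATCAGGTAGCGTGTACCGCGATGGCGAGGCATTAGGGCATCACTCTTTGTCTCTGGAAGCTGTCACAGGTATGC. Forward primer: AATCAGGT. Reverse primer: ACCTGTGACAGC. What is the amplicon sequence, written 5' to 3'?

Scanning the template, AATCAGGT occurs at positions 53–60; this primer anneals to the bottom strand there with its 3' end pointing downstream.
Taking the reverse complement of ACCTGTGACAGC gives GCTGTCACAGGT, found at positions 112–123 on the template; the primer anneals here to the top strand with its 3' end pointing upstream.
The product is the template from position 53 through 123 (71 bp).

5'-AATCAGGTAGCGTGTACCGCGATGGCGAGGCATTAGGGCATCACTCTTTGTCTCTGGAAGCTGTCACAGGT-3'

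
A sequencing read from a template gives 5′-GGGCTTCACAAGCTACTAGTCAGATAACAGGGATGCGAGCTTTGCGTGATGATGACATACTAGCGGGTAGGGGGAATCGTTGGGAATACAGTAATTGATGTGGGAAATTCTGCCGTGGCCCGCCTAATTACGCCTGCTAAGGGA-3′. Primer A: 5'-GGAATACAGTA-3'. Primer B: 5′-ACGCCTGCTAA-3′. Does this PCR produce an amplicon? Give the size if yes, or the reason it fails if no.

Primer A (GGAATACAGTA) matches the top strand at positions 83–93 (3' end points downstream).
Primer B (ACGCCTGCTAA) also matches the top strand directly, at positions 130–140 — its reverse complement TTAGCAGGCGT is not present.
Both primers anneal to the bottom strand with 3' ends pointing the same way, so neither can prime synthesis back toward the other.

No product — both primers anneal to the same strand and extend in the same direction.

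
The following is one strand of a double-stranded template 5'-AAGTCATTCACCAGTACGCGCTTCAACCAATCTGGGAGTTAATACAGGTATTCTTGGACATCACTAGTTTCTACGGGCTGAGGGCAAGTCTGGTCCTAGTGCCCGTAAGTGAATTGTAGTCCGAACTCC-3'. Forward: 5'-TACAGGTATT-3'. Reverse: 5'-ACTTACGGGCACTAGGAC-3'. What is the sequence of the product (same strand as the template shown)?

5'-TACAGGTATTCTTGGACATCACTAGTTTCTACGGGCTGAGGGCAAGTCTGGTCCTAGTGCCCGTAAGT-3'

Scanning the template, TACAGGTATT occurs at positions 43–52; this primer anneals to the bottom strand there with its 3' end pointing downstream.
Reverse complement of the reverse primer: GTCCTAGTGCCCGTAAGT. This occurs on the top strand at positions 93–110.
The product is the template from position 43 through 110 (68 bp).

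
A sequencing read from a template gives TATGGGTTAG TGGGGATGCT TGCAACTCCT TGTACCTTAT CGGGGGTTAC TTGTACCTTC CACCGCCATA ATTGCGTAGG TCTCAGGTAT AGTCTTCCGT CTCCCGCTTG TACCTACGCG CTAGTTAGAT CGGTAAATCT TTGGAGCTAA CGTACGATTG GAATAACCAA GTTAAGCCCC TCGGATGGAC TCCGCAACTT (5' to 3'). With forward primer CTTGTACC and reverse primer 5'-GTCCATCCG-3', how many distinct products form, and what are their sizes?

The forward primer CTTGTACC matches the top strand at positions 29–36, 50–57, 107–114.
The reverse primer's reverse complement is CGGATGGAC, matching at positions 182–190.
Each forward site pairs with the reverse site to give a product ending at position 190: sizes 162, 141, 84 bp.

Three products: 162 bp, 141 bp, 84 bp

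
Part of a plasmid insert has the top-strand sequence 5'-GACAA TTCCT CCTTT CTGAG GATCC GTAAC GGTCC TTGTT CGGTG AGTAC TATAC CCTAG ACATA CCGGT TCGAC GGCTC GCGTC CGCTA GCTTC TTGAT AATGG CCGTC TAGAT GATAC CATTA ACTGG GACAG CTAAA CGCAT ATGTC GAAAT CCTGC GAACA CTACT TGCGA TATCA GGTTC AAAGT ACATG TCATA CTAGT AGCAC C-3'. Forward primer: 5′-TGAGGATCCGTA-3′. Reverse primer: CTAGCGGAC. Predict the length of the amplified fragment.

Forward primer TGAGGATCCGTA is found on the top strand at positions 17–28.
Reverse complement of the reverse primer: GTCCGCTAG. This occurs on the top strand at positions 83–91.
Product length = (reverse-primer end) − (forward-primer start) + 1 = 91 − 17 + 1 = 75 bp.

75 bp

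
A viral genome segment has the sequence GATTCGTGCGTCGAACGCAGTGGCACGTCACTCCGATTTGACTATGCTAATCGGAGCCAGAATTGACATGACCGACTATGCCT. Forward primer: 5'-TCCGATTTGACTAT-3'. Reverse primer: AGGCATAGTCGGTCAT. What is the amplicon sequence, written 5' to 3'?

5'-TCCGATTTGACTATGCTAATCGGAGCCAGAATTGACATGACCGACTATGCCT-3'

Forward primer TCCGATTTGACTAT is found on the top strand at positions 32–45.
Reverse complement of the reverse primer: ATGACCGACTATGCCT. This occurs on the top strand at positions 68–83.
The product is the template from position 32 through 83 (52 bp).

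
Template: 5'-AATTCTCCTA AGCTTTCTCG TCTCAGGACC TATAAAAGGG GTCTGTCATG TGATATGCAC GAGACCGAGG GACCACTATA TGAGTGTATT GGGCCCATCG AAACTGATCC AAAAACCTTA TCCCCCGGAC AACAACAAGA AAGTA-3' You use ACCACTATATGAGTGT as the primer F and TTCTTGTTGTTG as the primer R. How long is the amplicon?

70 bp

Forward primer ACCACTATATGAGTGT is found on the top strand at positions 72–87.
Taking the reverse complement of TTCTTGTTGTTG gives CAACAACAAGAA, found at positions 130–141 on the template; the primer anneals here to the top strand with its 3' end pointing upstream.
The product runs from position 72 to position 141, so its length is 141 − 72 + 1 = 70 bp.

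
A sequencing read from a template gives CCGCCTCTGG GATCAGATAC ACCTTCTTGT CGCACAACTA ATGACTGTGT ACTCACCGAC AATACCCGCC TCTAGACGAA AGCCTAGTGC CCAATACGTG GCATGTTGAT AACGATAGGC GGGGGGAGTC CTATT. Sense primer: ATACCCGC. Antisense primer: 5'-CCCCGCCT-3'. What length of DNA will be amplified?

63 bp

Forward primer ATACCCGC is found on the top strand at positions 62–69.
Taking the reverse complement of CCCCGCCT gives AGGCGGGG, found at positions 117–124 on the template; the primer anneals here to the top strand with its 3' end pointing upstream.
Amplicon spans positions 62–124: 63 bp.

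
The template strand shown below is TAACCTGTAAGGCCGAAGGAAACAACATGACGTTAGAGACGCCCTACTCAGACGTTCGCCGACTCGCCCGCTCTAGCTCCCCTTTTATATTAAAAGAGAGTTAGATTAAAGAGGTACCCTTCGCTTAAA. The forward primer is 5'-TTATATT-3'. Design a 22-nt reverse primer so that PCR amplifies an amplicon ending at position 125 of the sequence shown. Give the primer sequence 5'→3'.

The forward primer binds at positions 85–91; the product's 3' end on the top strand is position 125.
The reverse primer anneals to the top strand over positions 104–125, i.e. to GATTAAAGAGGTACCCTTCGCT.
Its sequence written 5'→3' is the reverse complement: AGCGAAGGGTACCTCTTTAATC.

5'-AGCGAAGGGTACCTCTTTAATC-3'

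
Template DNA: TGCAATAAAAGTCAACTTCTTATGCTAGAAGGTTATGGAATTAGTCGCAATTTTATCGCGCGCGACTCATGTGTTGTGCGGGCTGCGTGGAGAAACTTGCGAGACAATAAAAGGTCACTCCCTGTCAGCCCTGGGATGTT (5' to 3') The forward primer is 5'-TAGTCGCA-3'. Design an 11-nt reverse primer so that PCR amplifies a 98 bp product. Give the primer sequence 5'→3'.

The forward primer binds at positions 42–49, so a 98 bp product ends at position 42 + 98 − 1 = 139.
The reverse primer anneals to the top strand over positions 129–139, i.e. to CCCTGGGATGT.
Its sequence written 5'→3' is the reverse complement: ACATCCCAGGG.

5'-ACATCCCAGGG-3'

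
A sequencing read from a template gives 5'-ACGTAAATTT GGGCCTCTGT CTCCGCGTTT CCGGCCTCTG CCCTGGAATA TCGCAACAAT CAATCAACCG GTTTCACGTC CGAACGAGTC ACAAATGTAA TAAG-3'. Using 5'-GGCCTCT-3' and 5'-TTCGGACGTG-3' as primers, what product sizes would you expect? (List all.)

The forward primer GGCCTCT matches the top strand at positions 12–18, 33–39.
The reverse primer's reverse complement is CACGTCCGAA, matching at positions 75–84.
Each forward site pairs with the reverse site to give a product ending at position 84: sizes 73, 52 bp.

73 bp, 52 bp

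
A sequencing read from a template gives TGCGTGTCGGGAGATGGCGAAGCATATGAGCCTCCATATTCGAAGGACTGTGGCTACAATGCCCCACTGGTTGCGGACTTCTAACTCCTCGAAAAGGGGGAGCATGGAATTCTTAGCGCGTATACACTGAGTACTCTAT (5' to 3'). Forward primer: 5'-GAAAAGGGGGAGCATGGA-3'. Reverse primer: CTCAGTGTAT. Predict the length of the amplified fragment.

41 bp

The forward primer matches the template at positions 91–108.
The reverse primer's reverse complement is ATACACTGAG, which matches the template at positions 122–131.
The product runs from position 91 to position 131, so its length is 131 − 91 + 1 = 41 bp.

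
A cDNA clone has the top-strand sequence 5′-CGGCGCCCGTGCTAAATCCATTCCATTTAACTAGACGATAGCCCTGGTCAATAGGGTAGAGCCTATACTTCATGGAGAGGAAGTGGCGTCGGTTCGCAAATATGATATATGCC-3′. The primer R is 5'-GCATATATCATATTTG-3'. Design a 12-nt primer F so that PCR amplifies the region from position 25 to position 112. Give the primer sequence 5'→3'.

5'-ATTTAACTAGAC-3'

The reverse primer's reverse complement CAAATATGATATATGC matches the template at positions 97–112; the product starts at position 25.
The forward primer is identical to the top strand over positions 25–36: ATTTAACTAGAC.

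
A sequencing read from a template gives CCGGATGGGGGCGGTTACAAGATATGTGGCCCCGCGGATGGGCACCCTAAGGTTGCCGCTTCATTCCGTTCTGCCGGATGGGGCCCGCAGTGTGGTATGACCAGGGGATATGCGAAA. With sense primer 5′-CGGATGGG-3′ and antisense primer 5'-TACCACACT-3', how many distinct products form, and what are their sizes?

Three products: 96 bp, 63 bp, 23 bp

The forward primer CGGATGGG matches the top strand at positions 2–9, 35–42, 75–82.
The reverse primer's reverse complement is AGTGTGGTA, matching at positions 89–97.
Each forward site pairs with the reverse site to give a product ending at position 97: sizes 96, 63, 23 bp.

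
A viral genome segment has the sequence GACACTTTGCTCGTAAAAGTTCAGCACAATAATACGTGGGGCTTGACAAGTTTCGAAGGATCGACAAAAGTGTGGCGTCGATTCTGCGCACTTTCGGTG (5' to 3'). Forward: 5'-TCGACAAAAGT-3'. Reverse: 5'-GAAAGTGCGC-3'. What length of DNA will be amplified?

35 bp

Forward primer TCGACAAAAGT is found on the top strand at positions 61–71.
The reverse primer's reverse complement is GCGCACTTTC, which matches the template at positions 86–95.
Product length = (reverse-primer end) − (forward-primer start) + 1 = 95 − 61 + 1 = 35 bp.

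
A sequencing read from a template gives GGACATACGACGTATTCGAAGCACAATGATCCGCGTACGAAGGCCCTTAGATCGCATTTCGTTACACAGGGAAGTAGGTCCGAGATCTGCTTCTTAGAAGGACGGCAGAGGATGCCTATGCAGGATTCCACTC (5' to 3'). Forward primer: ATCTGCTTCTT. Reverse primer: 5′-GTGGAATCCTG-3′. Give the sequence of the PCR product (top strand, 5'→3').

Scanning the template, ATCTGCTTCTT occurs at positions 85–95; this primer anneals to the bottom strand there with its 3' end pointing downstream.
Taking the reverse complement of GTGGAATCCTG gives CAGGATTCCAC, found at positions 121–131 on the template; the primer anneals here to the top strand with its 3' end pointing upstream.
The product is the template from position 85 through 131 (47 bp).

5'-ATCTGCTTCTTAGAAGGACGGCAGAGGATGCCTATGCAGGATTCCAC-3'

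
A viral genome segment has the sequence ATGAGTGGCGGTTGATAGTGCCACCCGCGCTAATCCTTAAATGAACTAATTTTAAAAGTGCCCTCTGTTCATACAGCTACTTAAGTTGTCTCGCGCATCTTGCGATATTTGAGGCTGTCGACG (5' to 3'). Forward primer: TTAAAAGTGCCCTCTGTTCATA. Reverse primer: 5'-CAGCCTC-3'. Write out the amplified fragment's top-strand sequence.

5'-TTAAAAGTGCCCTCTGTTCATACAGCTACTTAAGTTGTCTCGCGCATCTTGCGATATTTGAGGCTG-3'

The forward primer matches the template at positions 52–73.
Taking the reverse complement of CAGCCTC gives GAGGCTG, found at positions 111–117 on the template; the primer anneals here to the top strand with its 3' end pointing upstream.
The product is the template from position 52 through 117 (66 bp).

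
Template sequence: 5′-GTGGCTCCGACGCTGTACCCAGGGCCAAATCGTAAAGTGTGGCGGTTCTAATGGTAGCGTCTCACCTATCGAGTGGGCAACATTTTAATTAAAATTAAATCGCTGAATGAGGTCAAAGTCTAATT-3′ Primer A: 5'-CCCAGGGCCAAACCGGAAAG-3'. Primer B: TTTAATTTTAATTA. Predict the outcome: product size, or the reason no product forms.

No product — primer A has no binding site in the template.

Primer A (CCCAGGGCCAAACCGGAAAG) does not match the top strand, and its reverse complement CTTTCCGGTTTGGCCCTGGG does not match either.
With no annealing site for primer A, no amplification occurs.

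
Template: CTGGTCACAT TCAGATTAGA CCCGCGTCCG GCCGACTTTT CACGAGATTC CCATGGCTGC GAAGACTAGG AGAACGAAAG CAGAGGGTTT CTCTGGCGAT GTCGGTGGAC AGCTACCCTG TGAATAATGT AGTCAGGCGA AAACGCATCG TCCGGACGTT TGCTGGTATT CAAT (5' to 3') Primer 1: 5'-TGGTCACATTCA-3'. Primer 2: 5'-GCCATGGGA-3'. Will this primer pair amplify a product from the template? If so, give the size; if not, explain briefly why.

Yes — a 56 bp product.

Primer 1 (TGGTCACATTCA) matches the top strand at positions 2–13; it acts as a forward primer.
Primer 2's reverse complement is TCCCATGGC, matching the top strand at positions 49–57; it acts as a reverse primer.
The 3' ends face each other across positions 2–57, giving a 56 bp product.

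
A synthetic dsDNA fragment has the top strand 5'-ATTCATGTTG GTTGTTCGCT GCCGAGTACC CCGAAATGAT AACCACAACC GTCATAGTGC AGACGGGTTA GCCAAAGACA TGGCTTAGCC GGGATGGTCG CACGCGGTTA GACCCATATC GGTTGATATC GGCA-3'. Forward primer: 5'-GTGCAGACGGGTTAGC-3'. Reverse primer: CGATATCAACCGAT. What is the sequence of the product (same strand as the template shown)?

5'-GTGCAGACGGGTTAGCCAAAGACATGGCTTAGCCGGGATGGTCGCACGCGGTTAGACCCATATCGGTTGATATCG-3'

Forward primer GTGCAGACGGGTTAGC is found on the top strand at positions 57–72.
Taking the reverse complement of CGATATCAACCGAT gives ATCGGTTGATATCG, found at positions 118–131 on the template; the primer anneals here to the top strand with its 3' end pointing upstream.
The product is the template from position 57 through 131 (75 bp).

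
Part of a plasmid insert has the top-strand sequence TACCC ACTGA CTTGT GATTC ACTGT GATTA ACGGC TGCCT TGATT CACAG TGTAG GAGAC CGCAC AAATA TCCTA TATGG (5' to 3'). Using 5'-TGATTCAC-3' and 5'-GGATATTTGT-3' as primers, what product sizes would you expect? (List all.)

59 bp, 33 bp

The forward primer TGATTCAC matches the top strand at positions 15–22, 41–48.
The reverse primer's reverse complement is ACAAATATCC, matching at positions 64–73.
Each forward site pairs with the reverse site to give a product ending at position 73: sizes 59, 33 bp.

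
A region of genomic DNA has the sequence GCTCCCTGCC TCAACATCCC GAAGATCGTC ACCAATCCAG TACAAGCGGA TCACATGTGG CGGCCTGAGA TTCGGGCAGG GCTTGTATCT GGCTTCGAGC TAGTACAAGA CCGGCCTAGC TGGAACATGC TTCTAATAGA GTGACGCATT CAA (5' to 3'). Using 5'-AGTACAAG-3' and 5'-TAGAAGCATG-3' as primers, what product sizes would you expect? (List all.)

The forward primer AGTACAAG matches the top strand at positions 39–46, 102–109.
The reverse primer's reverse complement is CATGCTTCTA, matching at positions 126–135.
Each forward site pairs with the reverse site to give a product ending at position 135: sizes 97, 34 bp.

97 bp, 34 bp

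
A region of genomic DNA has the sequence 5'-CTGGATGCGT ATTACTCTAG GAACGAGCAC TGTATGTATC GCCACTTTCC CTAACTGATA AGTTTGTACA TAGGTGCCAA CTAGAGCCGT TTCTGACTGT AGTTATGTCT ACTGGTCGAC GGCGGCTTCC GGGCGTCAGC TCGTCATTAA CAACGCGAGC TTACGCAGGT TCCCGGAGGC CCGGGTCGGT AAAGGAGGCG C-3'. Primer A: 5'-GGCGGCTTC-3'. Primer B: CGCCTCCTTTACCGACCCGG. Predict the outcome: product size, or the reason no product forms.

Primer A (GGCGGCTTC) matches the top strand at positions 121–129; it acts as a forward primer.
Primer B's reverse complement is CCGGGTCGGTAAAGGAGGCG, matching the top strand at positions 181–200; it acts as a reverse primer.
The 3' ends face each other across positions 121–200, giving an 80 bp product.

Yes — an 80 bp product.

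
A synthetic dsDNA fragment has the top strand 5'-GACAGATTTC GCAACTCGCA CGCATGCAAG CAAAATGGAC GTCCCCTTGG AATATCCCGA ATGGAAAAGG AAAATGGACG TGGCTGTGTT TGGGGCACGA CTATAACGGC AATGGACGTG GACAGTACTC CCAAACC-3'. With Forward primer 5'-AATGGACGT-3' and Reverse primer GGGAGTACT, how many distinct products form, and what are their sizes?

The forward primer AATGGACGT matches the top strand at positions 34–42, 73–81, 111–119.
The reverse primer's reverse complement is AGTACTCCC, matching at positions 124–132.
Each forward site pairs with the reverse site to give a product ending at position 132: sizes 99, 60, 22 bp.

Three products: 99 bp, 60 bp, 22 bp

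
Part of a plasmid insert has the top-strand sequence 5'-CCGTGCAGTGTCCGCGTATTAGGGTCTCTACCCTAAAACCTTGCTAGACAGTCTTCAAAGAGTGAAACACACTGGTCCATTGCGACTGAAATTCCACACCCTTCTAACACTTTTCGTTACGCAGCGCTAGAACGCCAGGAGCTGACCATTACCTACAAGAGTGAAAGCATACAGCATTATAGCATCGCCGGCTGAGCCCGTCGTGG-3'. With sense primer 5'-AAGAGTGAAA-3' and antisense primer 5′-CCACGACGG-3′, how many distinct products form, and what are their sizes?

The forward primer AAGAGTGAAA matches the top strand at positions 58–67, 157–166.
The reverse primer's reverse complement is CCGTCGTGG, matching at positions 198–206.
Each forward site pairs with the reverse site to give a product ending at position 206: sizes 149, 50 bp.

Two products: 149 bp, 50 bp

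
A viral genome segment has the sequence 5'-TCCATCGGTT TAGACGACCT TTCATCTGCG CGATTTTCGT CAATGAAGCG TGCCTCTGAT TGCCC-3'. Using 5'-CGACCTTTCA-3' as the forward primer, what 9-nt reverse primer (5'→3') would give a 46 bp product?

The forward primer binds at positions 15–24, so a 46 bp product ends at position 15 + 46 − 1 = 60.
The reverse primer anneals to the top strand over positions 52–60, i.e. to GCCTCTGAT.
Its sequence written 5'→3' is the reverse complement: ATCAGAGGC.

5'-ATCAGAGGC-3'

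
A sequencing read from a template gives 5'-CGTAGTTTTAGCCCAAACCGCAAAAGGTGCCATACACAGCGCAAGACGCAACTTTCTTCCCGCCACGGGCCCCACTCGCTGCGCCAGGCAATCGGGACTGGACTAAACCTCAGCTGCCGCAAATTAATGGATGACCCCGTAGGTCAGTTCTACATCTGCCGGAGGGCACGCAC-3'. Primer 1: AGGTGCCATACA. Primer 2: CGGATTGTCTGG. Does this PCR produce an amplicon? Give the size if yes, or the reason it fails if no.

No product — primer 2 has no binding site in the template.

Primer 2 (CGGATTGTCTGG) does not match the top strand, and its reverse complement CCAGACAATCCG does not match either.
With no annealing site for primer 2, no amplification occurs.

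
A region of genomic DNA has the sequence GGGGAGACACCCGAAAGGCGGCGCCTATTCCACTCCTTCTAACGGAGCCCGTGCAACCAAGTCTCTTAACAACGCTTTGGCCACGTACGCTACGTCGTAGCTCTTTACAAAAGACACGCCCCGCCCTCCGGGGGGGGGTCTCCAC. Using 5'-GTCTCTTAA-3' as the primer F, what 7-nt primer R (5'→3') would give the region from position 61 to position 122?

5'-GGGGCGT-3'

The product's 3' end on the top strand is position 122.
The reverse primer anneals to the top strand over positions 116–122, i.e. to ACGCCCC.
Its sequence written 5'→3' is the reverse complement: GGGGCGT.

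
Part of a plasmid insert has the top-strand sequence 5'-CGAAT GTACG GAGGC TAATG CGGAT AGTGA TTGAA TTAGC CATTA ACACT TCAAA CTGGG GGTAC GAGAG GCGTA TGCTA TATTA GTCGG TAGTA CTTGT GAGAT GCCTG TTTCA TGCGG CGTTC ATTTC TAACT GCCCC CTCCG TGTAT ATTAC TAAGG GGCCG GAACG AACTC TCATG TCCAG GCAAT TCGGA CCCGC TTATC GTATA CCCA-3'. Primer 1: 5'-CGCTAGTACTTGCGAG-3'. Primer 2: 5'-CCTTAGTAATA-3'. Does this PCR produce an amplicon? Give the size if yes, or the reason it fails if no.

No product — primer 1 has no binding site in the template.

Primer 1 (CGCTAGTACTTGCGAG) does not match the top strand, and its reverse complement CTCGCAAGTACTAGCG does not match either.
With no annealing site for primer 1, no amplification occurs.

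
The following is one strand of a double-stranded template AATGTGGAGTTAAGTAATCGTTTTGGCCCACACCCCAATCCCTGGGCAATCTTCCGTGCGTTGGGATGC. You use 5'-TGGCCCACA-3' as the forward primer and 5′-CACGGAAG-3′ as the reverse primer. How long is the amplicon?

The forward primer matches the template at positions 24–32.
The reverse primer's reverse complement is CTTCCGTG, which matches the template at positions 51–58.
The product runs from position 24 to position 58, so its length is 58 − 24 + 1 = 35 bp.

35 bp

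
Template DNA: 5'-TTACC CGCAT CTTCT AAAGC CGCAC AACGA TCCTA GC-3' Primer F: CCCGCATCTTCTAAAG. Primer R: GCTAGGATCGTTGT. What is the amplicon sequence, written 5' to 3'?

Forward primer CCCGCATCTTCTAAAG is found on the top strand at positions 4–19.
Reverse complement of the reverse primer: ACAACGATCCTAGC. This occurs on the top strand at positions 24–37.
The product is the template from position 4 through 37 (34 bp).

5'-CCCGCATCTTCTAAAGCCGCACAACGATCCTAGC-3'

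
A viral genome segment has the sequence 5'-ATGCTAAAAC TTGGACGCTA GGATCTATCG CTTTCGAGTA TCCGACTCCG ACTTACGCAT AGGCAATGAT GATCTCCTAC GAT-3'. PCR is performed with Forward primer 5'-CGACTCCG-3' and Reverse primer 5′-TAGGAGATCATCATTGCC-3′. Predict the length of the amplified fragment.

The forward primer matches the template at positions 43–50.
The reverse primer's reverse complement is GGCAATGATGATCTCCTA, which matches the template at positions 62–79.
Product length = (reverse-primer end) − (forward-primer start) + 1 = 79 − 43 + 1 = 37 bp.

37 bp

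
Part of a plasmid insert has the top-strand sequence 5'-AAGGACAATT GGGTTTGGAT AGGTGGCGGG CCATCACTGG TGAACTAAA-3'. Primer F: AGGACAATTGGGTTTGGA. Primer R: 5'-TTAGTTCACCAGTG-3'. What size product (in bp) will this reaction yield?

47 bp

Scanning the template, AGGACAATTGGGTTTGGA occurs at positions 2–19; this primer anneals to the bottom strand there with its 3' end pointing downstream.
The reverse primer's reverse complement is CACTGGTGAACTAA, which matches the template at positions 35–48.
The product runs from position 2 to position 48, so its length is 48 − 2 + 1 = 47 bp.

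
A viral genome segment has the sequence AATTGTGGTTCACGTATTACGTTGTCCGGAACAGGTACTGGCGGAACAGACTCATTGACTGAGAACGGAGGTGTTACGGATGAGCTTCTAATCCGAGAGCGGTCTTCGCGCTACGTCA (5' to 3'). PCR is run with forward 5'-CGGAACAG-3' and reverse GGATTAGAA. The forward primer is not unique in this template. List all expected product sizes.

68 bp, 53 bp

The forward primer CGGAACAG matches the top strand at positions 27–34, 42–49.
The reverse primer's reverse complement is TTCTAATCC, matching at positions 86–94.
Each forward site pairs with the reverse site to give a product ending at position 94: sizes 68, 53 bp.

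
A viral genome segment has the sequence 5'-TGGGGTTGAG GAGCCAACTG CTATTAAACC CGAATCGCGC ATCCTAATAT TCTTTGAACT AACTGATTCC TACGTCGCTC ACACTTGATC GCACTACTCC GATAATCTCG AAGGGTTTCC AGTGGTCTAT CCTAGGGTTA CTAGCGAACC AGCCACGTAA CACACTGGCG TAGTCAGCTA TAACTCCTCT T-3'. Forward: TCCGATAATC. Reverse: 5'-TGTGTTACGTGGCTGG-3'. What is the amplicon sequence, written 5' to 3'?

5'-TCCGATAATCTCGAAGGGTTTCCAGTGGTCTATCCTAGGGTTACTAGCGAACCAGCCACGTAACACA-3'

Scanning the template, TCCGATAATC occurs at positions 98–107; this primer anneals to the bottom strand there with its 3' end pointing downstream.
The reverse primer's reverse complement is CCAGCCACGTAACACA, which matches the template at positions 149–164.
The product is the template from position 98 through 164 (67 bp).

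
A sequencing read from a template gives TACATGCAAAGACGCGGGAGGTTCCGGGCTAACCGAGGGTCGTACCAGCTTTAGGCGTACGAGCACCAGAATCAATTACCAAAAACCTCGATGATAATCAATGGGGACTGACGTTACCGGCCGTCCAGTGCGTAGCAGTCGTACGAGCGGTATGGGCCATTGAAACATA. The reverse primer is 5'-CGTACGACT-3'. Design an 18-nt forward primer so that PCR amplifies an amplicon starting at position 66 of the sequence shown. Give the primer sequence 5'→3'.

5'-CCAGAATCAATTACCAAA-3'

The reverse primer's reverse complement AGTCGTACG matches the template at positions 137–145; the product starts at position 66.
The forward primer is identical to the top strand over positions 66–83: CCAGAATCAATTACCAAA.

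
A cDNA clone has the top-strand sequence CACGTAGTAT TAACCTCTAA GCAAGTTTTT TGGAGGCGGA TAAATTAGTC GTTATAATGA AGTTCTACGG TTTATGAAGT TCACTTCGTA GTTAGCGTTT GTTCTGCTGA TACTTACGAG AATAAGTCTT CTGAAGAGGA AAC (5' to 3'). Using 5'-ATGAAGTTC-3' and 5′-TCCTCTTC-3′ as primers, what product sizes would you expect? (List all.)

The forward primer ATGAAGTTC matches the top strand at positions 57–65, 74–82.
The reverse primer's reverse complement is GAAGAGGA, matching at positions 133–140.
Each forward site pairs with the reverse site to give a product ending at position 140: sizes 84, 67 bp.

84 bp, 67 bp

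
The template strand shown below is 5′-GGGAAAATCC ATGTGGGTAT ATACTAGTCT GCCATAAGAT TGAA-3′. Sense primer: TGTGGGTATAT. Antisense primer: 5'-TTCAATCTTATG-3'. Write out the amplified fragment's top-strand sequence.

Forward primer TGTGGGTATAT is found on the top strand at positions 12–22.
The reverse primer's reverse complement is CATAAGATTGAA, which matches the template at positions 33–44.
The product is the template from position 12 through 44 (33 bp).

5'-TGTGGGTATATACTAGTCTGCCATAAGATTGAA-3'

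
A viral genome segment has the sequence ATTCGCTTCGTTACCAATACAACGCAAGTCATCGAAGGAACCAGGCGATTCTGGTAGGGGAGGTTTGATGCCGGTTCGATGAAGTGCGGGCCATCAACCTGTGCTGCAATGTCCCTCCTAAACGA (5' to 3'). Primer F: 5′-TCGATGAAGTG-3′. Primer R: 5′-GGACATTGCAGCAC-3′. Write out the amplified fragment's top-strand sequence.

The forward primer matches the template at positions 76–86.
Taking the reverse complement of GGACATTGCAGCAC gives GTGCTGCAATGTCC, found at positions 101–114 on the template; the primer anneals here to the top strand with its 3' end pointing upstream.
The product is the template from position 76 through 114 (39 bp).

5'-TCGATGAAGTGCGGGCCATCAACCTGTGCTGCAATGTCC-3'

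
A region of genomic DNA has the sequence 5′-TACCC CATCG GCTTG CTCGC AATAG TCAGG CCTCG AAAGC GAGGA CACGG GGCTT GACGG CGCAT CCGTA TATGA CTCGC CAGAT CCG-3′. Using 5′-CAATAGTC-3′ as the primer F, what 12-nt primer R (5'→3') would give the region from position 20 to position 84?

The product's 3' end on the top strand is position 84.
The reverse primer anneals to the top strand over positions 73–84, i.e. to TGACTCGCCAGA.
Its sequence written 5'→3' is the reverse complement: TCTGGCGAGTCA.

5'-TCTGGCGAGTCA-3'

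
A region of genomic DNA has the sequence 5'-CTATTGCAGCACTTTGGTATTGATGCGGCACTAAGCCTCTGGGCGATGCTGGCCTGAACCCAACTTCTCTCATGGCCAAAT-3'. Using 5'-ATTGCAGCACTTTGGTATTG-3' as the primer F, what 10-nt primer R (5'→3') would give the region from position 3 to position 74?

The product's 3' end on the top strand is position 74.
The reverse primer anneals to the top strand over positions 65–74, i.e. to TTCTCTCATG.
Its sequence written 5'→3' is the reverse complement: CATGAGAGAA.

5'-CATGAGAGAA-3'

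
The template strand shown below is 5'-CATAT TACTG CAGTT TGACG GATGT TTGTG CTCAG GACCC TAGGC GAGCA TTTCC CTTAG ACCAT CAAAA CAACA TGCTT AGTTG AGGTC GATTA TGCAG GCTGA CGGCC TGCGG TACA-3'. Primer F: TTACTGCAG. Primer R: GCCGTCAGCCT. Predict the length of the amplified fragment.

105 bp

The forward primer matches the template at positions 5–13.
The reverse primer's reverse complement is AGGCTGACGGC, which matches the template at positions 99–109.
Amplicon spans positions 5–109: 105 bp.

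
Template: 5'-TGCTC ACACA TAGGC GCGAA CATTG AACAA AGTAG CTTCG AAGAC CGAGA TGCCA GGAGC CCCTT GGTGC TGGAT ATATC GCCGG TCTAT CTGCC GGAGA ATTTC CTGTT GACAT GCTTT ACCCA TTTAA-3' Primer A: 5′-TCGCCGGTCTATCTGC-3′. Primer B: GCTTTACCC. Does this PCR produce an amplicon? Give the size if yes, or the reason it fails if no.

Primer A (TCGCCGGTCTATCTGC) matches the top strand at positions 79–94 (3' end points downstream).
Primer B (GCTTTACCC) also matches the top strand directly, at positions 116–124 — its reverse complement GGGTAAAGC is not present.
Both primers anneal to the bottom strand with 3' ends pointing the same way, so neither can prime synthesis back toward the other.

No product — both primers anneal to the same strand and extend in the same direction.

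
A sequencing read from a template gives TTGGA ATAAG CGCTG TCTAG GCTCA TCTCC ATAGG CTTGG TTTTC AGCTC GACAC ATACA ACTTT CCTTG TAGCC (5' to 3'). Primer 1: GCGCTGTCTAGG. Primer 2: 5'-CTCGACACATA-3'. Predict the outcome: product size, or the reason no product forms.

No product — both primers anneal to the same strand and extend in the same direction.

Primer 1 (GCGCTGTCTAGG) matches the top strand at positions 10–21 (3' end points downstream).
Primer 2 (CTCGACACATA) also matches the top strand directly, at positions 48–58 — its reverse complement TATGTGTCGAG is not present.
Both primers anneal to the bottom strand with 3' ends pointing the same way, so neither can prime synthesis back toward the other.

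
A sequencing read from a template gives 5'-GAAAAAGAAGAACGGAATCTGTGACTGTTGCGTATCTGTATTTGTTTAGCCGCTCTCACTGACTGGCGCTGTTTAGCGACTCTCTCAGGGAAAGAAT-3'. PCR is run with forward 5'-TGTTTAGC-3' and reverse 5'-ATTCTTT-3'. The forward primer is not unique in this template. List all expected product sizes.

The forward primer TGTTTAGC matches the top strand at positions 43–50, 70–77.
The reverse primer's reverse complement is AAAGAAT, matching at positions 91–97.
Each forward site pairs with the reverse site to give a product ending at position 97: sizes 55, 28 bp.

55 bp, 28 bp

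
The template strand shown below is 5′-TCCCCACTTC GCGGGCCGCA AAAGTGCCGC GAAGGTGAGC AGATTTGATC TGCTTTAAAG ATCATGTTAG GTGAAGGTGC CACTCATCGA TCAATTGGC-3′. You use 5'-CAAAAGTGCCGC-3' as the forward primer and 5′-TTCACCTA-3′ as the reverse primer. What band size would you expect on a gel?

57 bp

Forward primer CAAAAGTGCCGC is found on the top strand at positions 19–30.
The reverse primer's reverse complement is TAGGTGAA, which matches the template at positions 68–75.
Amplicon spans positions 19–75: 57 bp.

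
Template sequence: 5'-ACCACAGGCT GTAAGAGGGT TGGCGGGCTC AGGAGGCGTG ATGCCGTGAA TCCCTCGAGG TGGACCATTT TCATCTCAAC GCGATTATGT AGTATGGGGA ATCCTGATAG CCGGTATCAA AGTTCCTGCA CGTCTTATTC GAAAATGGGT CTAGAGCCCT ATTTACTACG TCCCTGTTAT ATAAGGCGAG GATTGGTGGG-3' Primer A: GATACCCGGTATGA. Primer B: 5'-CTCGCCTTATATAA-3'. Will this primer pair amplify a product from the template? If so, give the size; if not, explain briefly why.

Primer A (GATACCCGGTATGA) does not match the top strand, and its reverse complement TCATACCGGGTATC does not match either.
With no annealing site for primer A, no amplification occurs.

No product — primer A has no binding site in the template.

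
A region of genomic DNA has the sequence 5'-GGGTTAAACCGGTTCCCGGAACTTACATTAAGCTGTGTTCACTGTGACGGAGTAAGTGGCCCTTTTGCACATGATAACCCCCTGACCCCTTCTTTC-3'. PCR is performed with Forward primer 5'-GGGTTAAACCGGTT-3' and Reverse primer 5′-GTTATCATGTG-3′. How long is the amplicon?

78 bp

Scanning the template, GGGTTAAACCGGTT occurs at positions 1–14; this primer anneals to the bottom strand there with its 3' end pointing downstream.
Reverse complement of the reverse primer: CACATGATAAC. This occurs on the top strand at positions 68–78.
Amplicon spans positions 1–78: 78 bp.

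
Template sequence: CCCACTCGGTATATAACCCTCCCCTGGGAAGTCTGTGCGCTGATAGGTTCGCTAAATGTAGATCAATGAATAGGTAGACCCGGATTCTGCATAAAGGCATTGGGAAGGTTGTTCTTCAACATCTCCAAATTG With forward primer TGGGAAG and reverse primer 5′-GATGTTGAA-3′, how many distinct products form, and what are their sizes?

Two products: 99 bp, 23 bp

The forward primer TGGGAAG matches the top strand at positions 25–31, 101–107.
The reverse primer's reverse complement is TTCAACATC, matching at positions 115–123.
Each forward site pairs with the reverse site to give a product ending at position 123: sizes 99, 23 bp.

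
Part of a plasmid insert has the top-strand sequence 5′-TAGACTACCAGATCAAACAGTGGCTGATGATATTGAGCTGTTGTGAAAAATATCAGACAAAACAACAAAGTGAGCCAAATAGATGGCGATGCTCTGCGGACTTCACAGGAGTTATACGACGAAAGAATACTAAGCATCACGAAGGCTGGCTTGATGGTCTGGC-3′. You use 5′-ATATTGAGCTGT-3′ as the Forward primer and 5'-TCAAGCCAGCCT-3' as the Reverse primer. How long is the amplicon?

The forward primer matches the template at positions 30–41.
Reverse complement of the reverse primer: AGGCTGGCTTGA. This occurs on the top strand at positions 143–154.
The product runs from position 30 to position 154, so its length is 154 − 30 + 1 = 125 bp.

125 bp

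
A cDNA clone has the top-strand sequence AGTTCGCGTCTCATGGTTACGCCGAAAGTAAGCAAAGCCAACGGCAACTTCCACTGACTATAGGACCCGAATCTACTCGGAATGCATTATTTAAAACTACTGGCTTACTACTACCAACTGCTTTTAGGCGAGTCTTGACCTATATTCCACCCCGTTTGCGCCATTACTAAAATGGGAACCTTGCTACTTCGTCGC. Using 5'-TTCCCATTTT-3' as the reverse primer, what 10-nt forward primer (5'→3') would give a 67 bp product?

5'-TACCAACTGC-3'

The reverse primer's reverse complement AAAATGGGAA matches the template at positions 169–178, so the product ends at position 178.
A 67 bp product then starts at position 178 − 67 + 1 = 112.
The forward primer is identical to the top strand there: TACCAACTGC.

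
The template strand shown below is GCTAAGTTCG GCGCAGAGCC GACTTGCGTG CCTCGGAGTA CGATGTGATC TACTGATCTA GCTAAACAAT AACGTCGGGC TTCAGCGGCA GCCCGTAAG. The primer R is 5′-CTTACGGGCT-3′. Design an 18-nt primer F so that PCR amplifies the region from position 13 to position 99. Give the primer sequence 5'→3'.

5'-GCAGAGCCGACTTGCGTG-3'

The reverse primer's reverse complement AGCCCGTAAG matches the template at positions 90–99; the product starts at position 13.
The forward primer is identical to the top strand over positions 13–30: GCAGAGCCGACTTGCGTG.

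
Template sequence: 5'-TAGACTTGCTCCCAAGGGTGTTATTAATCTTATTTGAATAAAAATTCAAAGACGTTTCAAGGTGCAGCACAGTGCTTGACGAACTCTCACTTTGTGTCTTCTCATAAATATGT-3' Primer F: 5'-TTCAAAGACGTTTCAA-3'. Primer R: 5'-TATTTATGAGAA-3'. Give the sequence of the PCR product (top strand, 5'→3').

The forward primer matches the template at positions 45–60.
Reverse complement of the reverse primer: TTCTCATAAATA. This occurs on the top strand at positions 99–110.
The product is the template from position 45 through 110 (66 bp).

5'-TTCAAAGACGTTTCAAGGTGCAGCACAGTGCTTGACGAACTCTCACTTTGTGTCTTCTCATAAATA-3'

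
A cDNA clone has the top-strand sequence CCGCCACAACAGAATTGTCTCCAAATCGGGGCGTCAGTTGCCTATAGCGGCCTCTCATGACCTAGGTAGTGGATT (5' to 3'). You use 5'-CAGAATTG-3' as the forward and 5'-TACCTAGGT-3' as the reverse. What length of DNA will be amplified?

Scanning the template, CAGAATTG occurs at positions 10–17; this primer anneals to the bottom strand there with its 3' end pointing downstream.
Reverse complement of the reverse primer: ACCTAGGTA. This occurs on the top strand at positions 60–68.
Amplicon spans positions 10–68: 59 bp.

59 bp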